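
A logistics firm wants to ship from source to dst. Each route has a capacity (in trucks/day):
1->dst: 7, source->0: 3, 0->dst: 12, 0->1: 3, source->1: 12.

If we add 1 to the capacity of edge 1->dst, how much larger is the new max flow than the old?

1

Original max flow = 10.
After raising cap(1->dst), augmenting paths through that edge carry 1 more unit.
New max flow = 11. Increase = 1.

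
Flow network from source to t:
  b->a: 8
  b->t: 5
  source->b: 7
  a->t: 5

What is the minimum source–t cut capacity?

Max flow = 7 (via 2 augmenting paths).
In the residual at optimum, the set reachable from source is {source}.
Cut edges: source->b (cap 7). Sum = 7.

7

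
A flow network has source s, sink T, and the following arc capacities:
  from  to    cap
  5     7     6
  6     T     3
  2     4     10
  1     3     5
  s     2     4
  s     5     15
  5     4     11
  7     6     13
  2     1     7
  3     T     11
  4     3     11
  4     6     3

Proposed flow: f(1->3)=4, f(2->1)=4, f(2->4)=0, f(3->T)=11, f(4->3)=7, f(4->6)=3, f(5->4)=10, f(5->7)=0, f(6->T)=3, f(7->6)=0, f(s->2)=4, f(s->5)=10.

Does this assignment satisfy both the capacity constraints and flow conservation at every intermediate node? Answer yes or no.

Yes

Every edge has 0 ≤ f(e) ≤ cap(e).
At each intermediate node, inflow equals outflow.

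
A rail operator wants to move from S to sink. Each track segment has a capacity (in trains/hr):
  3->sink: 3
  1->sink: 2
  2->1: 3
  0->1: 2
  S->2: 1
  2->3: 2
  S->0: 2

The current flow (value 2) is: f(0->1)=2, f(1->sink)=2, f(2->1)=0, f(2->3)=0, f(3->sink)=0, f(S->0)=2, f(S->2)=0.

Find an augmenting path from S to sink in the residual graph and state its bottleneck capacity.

Residual along S->2->3->sink: S->2: 1, 2->3: 2, 3->sink: 3.
Bottleneck = min = 1.

S->2->3->sink, bottleneck 1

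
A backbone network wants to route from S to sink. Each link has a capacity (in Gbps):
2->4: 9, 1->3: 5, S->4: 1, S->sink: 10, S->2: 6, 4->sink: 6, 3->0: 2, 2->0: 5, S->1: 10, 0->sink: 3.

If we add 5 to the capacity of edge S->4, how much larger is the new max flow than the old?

Original max flow = 19.
Even with extra capacity on S->4, another cut of capacity 19 remains binding.
New max flow = 19. Increase = 0.

0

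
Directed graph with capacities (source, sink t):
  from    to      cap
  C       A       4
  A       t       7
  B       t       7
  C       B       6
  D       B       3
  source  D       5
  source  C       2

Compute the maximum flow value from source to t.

5

Augment source->C->A->t: bottleneck 2. Total 2.
Augment source->D->B->t: bottleneck 3. Total 5.
No augmenting path remains in the residual graph.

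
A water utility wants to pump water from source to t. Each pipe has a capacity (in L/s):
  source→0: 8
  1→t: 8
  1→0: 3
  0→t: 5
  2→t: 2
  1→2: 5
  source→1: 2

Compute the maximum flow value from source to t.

7

Augment source→1→t: bottleneck 2. Total 2.
Augment source→0→t: bottleneck 5. Total 7.
No augmenting path remains in the residual graph.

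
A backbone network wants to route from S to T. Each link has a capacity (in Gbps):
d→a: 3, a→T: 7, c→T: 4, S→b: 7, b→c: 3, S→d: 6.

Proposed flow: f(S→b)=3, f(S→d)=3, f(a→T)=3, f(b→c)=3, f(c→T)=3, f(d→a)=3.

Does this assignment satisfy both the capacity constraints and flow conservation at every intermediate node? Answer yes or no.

Every edge has 0 ≤ f(e) ≤ cap(e).
At each intermediate node, inflow equals outflow.

Yes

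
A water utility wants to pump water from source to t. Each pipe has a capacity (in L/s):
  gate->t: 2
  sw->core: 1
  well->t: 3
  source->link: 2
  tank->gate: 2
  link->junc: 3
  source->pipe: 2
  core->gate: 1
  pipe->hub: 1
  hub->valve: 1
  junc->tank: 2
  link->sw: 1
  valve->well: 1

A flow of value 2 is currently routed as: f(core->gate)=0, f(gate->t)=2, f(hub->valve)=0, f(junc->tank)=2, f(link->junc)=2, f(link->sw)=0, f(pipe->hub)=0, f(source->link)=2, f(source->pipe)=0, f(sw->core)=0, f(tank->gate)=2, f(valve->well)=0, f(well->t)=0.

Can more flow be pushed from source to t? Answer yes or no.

Residual path source->pipe->hub->valve->well->t has bottleneck 1 > 0.
Pushing 1 along it raises the flow to 3, so the given flow is not maximum.

Yes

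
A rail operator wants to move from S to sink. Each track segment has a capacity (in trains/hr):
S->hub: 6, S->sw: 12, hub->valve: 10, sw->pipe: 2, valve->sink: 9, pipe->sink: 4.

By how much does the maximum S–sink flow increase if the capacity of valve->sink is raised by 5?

0

Original max flow = 8.
Edge valve->sink does not cross the min cut (source side {S, sw}), so extra capacity there cannot help.
New max flow = 8. Increase = 0.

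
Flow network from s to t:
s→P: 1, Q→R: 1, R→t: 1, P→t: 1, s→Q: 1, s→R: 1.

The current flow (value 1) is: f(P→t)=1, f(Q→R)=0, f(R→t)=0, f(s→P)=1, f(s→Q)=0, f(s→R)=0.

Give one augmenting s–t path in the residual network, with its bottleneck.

Residual along s→R→t: s→R: 1, R→t: 1.
Bottleneck = min = 1.

s→R→t, bottleneck 1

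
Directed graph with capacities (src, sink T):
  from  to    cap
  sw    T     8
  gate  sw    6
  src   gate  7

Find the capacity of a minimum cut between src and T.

Max flow = 6 (via 1 augmenting path).
In the residual at optimum, the set reachable from src is {gate, src}.
Cut edges: gate->sw (cap 6). Sum = 6.

6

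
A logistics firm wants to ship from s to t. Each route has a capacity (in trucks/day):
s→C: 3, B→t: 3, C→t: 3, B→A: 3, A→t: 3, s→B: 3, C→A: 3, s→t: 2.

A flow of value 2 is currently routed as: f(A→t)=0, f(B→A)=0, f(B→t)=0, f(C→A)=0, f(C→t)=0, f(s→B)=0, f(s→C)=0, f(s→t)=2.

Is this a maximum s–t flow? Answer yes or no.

No

Residual path s→B→t has bottleneck 3 > 0.
Pushing 3 along it raises the flow to 5, so the given flow is not maximum.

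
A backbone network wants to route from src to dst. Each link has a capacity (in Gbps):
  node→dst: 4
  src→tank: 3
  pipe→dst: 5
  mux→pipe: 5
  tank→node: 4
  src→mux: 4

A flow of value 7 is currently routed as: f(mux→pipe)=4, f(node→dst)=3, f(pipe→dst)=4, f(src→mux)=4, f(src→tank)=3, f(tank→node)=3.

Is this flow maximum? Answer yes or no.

Yes

Residual reachable from src: {src}; dst is not reachable.
Saturated cut: src→mux, src→tank with total capacity 7 = current flow value. Flow is maximum.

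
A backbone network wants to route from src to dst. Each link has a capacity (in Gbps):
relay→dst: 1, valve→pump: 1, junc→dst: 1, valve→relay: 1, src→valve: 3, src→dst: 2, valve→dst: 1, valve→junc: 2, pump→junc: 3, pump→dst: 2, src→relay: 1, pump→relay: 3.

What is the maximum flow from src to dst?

6

Augment src→dst: bottleneck 2. Total 2.
Augment src→valve→dst: bottleneck 1. Total 3.
Augment src→relay→dst: bottleneck 1. Total 4.
Augment src→valve→pump→dst: bottleneck 1. Total 5.
Augment src→valve→junc→dst: bottleneck 1. Total 6.
No augmenting path remains in the residual graph.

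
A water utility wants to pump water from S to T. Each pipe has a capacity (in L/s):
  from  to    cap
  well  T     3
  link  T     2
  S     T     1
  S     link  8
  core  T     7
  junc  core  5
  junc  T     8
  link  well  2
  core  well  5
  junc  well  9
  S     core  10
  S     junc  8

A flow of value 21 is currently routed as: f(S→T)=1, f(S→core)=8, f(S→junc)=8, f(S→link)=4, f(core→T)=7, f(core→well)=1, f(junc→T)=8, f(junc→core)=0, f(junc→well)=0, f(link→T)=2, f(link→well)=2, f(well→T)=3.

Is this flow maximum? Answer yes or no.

Yes

Residual reachable from S: {S, core, link, well}; T is not reachable.
Saturated cut: S→junc, S→T, link→T, core→T, well→T with total capacity 21 = current flow value. Flow is maximum.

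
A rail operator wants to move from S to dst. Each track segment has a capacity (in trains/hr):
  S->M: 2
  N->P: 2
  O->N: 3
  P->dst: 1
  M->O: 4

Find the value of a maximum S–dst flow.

Augment S->M->O->N->P->dst: bottleneck 1. Total 1.
No augmenting path remains in the residual graph.

1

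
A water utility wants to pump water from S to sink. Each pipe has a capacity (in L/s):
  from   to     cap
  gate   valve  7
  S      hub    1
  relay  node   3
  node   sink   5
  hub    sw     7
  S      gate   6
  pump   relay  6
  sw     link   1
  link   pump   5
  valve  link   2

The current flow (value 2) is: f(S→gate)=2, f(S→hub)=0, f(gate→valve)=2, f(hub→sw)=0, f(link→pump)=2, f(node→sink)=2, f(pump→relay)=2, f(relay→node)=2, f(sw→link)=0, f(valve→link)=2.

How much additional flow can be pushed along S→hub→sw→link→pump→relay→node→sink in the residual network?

1

Residual capacities along the path: S→hub: 1, hub→sw: 7, sw→link: 1, link→pump: 3, pump→relay: 4, relay→node: 1, node→sink: 3.
Minimum is 1.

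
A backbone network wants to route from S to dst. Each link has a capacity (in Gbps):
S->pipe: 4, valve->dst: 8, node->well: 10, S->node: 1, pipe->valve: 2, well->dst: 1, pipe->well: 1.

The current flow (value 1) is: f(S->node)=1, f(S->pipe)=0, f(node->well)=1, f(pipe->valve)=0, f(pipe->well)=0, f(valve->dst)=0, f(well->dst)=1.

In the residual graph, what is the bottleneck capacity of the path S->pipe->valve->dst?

2

Residual capacities along the path: S->pipe: 4, pipe->valve: 2, valve->dst: 8.
Minimum is 2.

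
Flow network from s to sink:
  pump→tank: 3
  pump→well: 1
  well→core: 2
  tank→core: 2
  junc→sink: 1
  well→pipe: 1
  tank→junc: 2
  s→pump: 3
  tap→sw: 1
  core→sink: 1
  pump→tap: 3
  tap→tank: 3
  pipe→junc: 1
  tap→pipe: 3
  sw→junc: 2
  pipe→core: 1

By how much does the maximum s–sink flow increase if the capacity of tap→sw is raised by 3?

0

Original max flow = 2.
Edge tap→sw does not cross the min cut (source side {core, junc, pipe, pump, s, sw, tank, tap, well}), so extra capacity there cannot help.
New max flow = 2. Increase = 0.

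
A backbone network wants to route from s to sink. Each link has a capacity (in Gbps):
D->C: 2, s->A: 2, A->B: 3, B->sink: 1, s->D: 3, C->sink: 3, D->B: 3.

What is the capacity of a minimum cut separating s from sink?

3

Max flow = 3 (via 2 augmenting paths).
In the residual at optimum, the set reachable from s is {A, B, D, s}.
Cut edges: D->C (cap 2), B->sink (cap 1). Sum = 3.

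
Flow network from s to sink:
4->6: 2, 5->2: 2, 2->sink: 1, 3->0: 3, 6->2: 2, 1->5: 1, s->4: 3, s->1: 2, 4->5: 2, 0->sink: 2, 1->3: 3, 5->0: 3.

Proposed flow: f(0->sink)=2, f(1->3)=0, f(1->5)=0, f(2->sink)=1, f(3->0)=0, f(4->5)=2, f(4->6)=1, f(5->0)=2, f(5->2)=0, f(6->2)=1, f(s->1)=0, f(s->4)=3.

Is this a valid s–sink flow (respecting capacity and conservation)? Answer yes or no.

Yes

Every edge has 0 ≤ f(e) ≤ cap(e).
At each intermediate node, inflow equals outflow.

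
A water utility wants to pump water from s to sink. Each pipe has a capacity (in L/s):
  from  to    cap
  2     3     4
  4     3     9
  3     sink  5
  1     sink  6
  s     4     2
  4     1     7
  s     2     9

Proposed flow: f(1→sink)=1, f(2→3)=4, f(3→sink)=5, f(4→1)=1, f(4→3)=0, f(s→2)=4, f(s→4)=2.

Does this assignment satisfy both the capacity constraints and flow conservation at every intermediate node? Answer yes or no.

Conservation fails at 4: inflow 2 ≠ outflow 1.

No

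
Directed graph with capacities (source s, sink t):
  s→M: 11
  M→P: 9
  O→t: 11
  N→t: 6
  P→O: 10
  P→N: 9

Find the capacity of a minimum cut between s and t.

Max flow = 9 (via 2 augmenting paths).
In the residual at optimum, the set reachable from s is {M, s}.
Cut edges: M→P (cap 9). Sum = 9.

9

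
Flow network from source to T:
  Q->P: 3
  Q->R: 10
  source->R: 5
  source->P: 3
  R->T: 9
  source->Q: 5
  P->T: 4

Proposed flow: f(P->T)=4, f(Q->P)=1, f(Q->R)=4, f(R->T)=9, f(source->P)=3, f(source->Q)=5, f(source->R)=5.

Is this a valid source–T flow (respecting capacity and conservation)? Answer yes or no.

Yes

Every edge has 0 ≤ f(e) ≤ cap(e).
At each intermediate node, inflow equals outflow.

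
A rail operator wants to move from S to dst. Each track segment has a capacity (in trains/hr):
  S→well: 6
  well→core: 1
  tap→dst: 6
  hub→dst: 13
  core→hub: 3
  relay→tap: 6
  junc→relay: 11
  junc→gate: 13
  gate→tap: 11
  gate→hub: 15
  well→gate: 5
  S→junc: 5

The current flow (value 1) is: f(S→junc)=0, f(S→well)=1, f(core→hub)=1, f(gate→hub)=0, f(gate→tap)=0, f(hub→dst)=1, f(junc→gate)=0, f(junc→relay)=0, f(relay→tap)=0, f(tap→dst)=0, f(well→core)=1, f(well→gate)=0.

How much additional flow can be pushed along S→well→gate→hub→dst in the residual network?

5

Residual capacities along the path: S→well: 5, well→gate: 5, gate→hub: 15, hub→dst: 12.
Minimum is 5.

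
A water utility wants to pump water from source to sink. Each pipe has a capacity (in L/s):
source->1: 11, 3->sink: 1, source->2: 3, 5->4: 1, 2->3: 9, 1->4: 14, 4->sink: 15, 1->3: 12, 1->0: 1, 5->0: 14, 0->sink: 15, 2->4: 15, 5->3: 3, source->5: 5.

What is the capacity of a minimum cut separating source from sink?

19

Max flow = 19 (via 4 augmenting paths).
In the residual at optimum, the set reachable from source is {source}.
Cut edges: source->1 (cap 11), source->2 (cap 3), source->5 (cap 5). Sum = 19.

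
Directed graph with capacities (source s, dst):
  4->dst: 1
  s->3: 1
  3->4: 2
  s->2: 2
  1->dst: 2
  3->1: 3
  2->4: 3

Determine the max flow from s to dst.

2

Augment s->2->4->dst: bottleneck 1. Total 1.
Augment s->3->1->dst: bottleneck 1. Total 2.
No augmenting path remains in the residual graph.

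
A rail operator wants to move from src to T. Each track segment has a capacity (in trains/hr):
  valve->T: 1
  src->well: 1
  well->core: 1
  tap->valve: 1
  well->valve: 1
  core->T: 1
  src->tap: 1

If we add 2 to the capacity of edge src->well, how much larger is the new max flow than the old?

0

Original max flow = 2.
Even with extra capacity on src->well, another cut of capacity 2 remains binding.
New max flow = 2. Increase = 0.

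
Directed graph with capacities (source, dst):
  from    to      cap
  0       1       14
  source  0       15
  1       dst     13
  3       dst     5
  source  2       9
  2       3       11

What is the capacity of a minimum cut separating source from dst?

18

Max flow = 18 (via 2 augmenting paths).
In the residual at optimum, the set reachable from source is {0, 1, 2, 3, source}.
Cut edges: 1->dst (cap 13), 3->dst (cap 5). Sum = 18.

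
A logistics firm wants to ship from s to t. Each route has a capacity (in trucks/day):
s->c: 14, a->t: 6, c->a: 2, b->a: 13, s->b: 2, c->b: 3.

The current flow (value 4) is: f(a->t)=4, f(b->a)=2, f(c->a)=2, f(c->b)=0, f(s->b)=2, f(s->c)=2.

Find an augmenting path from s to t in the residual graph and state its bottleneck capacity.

s->c->b->a->t, bottleneck 2

Residual along s->c->b->a->t: s->c: 12, c->b: 3, b->a: 11, a->t: 2.
Bottleneck = min = 2.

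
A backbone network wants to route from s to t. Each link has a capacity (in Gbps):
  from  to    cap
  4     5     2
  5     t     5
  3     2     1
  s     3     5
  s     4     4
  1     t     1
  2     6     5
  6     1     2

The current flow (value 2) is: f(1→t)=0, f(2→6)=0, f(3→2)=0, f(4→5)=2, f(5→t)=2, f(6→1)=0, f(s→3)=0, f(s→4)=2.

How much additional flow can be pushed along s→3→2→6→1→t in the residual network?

1

Residual capacities along the path: s→3: 5, 3→2: 1, 2→6: 5, 6→1: 2, 1→t: 1.
Minimum is 1.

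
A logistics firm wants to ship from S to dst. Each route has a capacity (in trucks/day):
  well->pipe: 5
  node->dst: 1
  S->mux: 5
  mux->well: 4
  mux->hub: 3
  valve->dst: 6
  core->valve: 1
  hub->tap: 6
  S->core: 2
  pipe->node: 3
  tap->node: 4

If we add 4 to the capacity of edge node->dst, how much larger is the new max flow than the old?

4

Original max flow = 2.
After raising cap(node->dst), augmenting paths through that edge carry 4 more units.
New max flow = 6. Increase = 4.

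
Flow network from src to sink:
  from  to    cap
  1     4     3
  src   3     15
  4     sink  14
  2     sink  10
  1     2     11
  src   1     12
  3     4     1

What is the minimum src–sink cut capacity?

Max flow = 13 (via 3 augmenting paths).
In the residual at optimum, the set reachable from src is {3, src}.
Cut edges: src->1 (cap 12), 3->4 (cap 1). Sum = 13.

13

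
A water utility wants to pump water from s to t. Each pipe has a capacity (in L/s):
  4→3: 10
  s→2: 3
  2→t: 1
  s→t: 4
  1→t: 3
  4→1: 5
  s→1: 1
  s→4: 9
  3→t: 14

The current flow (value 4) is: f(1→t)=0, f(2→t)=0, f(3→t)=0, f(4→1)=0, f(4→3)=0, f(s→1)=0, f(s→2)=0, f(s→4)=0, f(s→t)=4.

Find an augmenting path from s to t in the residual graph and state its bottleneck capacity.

Residual along s→2→t: s→2: 3, 2→t: 1.
Bottleneck = min = 1.

s→2→t, bottleneck 1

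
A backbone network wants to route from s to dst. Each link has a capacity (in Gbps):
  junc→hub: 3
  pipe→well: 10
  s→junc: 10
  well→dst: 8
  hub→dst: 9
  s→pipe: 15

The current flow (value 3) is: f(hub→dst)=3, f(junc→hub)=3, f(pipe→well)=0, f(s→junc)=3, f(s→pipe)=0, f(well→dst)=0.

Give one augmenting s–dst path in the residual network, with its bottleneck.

Residual along s→pipe→well→dst: s→pipe: 15, pipe→well: 10, well→dst: 8.
Bottleneck = min = 8.

s→pipe→well→dst, bottleneck 8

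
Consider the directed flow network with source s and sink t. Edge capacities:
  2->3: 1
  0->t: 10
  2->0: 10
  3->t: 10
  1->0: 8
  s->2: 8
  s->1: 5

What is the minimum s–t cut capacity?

11

Max flow = 11 (via 3 augmenting paths).
In the residual at optimum, the set reachable from s is {0, 1, 2, s}.
Cut edges: 2->3 (cap 1), 0->t (cap 10). Sum = 11.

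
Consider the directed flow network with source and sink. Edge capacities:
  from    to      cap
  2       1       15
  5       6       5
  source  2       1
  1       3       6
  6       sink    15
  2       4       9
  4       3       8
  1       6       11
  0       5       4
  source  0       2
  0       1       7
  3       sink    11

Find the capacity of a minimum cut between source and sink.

Max flow = 3 (via 2 augmenting paths).
In the residual at optimum, the set reachable from source is {source}.
Cut edges: source->2 (cap 1), source->0 (cap 2). Sum = 3.

3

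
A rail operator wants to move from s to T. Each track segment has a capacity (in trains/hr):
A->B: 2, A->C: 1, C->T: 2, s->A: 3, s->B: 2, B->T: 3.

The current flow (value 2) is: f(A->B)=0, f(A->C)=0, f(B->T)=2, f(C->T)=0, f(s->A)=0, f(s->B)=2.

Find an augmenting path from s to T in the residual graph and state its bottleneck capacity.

s->A->C->T, bottleneck 1

Residual along s->A->C->T: s->A: 3, A->C: 1, C->T: 2.
Bottleneck = min = 1.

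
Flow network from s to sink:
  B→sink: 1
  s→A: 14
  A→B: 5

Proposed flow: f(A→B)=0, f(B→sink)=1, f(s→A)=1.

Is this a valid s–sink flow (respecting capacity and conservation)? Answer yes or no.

Conservation fails at A: inflow 1 ≠ outflow 0.

No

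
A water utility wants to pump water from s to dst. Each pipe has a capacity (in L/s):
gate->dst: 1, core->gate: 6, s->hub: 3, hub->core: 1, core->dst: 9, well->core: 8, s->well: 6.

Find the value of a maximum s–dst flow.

7

Augment s->hub->core->dst: bottleneck 1. Total 1.
Augment s->well->core->dst: bottleneck 6. Total 7.
No augmenting path remains in the residual graph.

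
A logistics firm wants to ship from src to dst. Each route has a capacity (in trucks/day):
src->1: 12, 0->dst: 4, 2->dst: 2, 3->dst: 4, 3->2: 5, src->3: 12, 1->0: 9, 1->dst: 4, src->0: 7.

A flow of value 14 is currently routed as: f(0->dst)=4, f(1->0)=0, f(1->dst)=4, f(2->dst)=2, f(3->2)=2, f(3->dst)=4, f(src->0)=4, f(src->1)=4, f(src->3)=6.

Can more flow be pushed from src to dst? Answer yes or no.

Residual reachable from src: {0, 1, 2, 3, src}; dst is not reachable.
Saturated cut: 1->dst, 0->dst, 3->dst, 2->dst with total capacity 14 = current flow value. Flow is maximum.

No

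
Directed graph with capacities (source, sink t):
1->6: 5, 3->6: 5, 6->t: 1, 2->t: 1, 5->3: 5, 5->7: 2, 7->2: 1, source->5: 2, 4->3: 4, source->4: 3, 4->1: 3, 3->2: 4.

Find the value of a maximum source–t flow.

Augment source->4->1->6->t: bottleneck 1. Total 1.
Augment source->4->3->2->t: bottleneck 1. Total 2.
No augmenting path remains in the residual graph.

2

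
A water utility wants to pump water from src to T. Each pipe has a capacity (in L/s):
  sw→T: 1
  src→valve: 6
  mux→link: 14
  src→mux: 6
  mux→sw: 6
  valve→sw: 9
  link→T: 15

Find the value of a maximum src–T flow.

Augment src→valve→sw→T: bottleneck 1. Total 1.
Augment src→mux→link→T: bottleneck 6. Total 7.
No augmenting path remains in the residual graph.

7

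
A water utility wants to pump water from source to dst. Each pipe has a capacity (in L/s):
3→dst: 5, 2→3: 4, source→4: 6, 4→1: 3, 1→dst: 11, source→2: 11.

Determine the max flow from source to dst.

Augment source→4→1→dst: bottleneck 3. Total 3.
Augment source→2→3→dst: bottleneck 4. Total 7.
No augmenting path remains in the residual graph.

7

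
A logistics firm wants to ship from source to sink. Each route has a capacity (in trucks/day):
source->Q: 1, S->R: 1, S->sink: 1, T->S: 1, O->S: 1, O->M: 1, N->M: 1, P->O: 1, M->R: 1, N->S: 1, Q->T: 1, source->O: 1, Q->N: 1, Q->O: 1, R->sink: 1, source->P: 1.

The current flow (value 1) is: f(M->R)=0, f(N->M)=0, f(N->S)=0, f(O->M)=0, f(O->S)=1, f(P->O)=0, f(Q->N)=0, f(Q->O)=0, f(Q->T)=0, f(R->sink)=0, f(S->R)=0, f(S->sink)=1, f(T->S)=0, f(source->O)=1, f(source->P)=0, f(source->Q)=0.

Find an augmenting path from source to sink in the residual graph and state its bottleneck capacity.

Residual along source->P->O->M->R->sink: source->P: 1, P->O: 1, O->M: 1, M->R: 1, R->sink: 1.
Bottleneck = min = 1.

source->P->O->M->R->sink, bottleneck 1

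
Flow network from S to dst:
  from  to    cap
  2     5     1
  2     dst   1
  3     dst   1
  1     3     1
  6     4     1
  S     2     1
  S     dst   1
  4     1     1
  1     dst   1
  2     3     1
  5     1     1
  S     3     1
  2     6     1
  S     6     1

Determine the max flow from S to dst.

Augment S→dst: bottleneck 1. Total 1.
Augment S→2→dst: bottleneck 1. Total 2.
Augment S→3→dst: bottleneck 1. Total 3.
Augment S→6→4→1→dst: bottleneck 1. Total 4.
No augmenting path remains in the residual graph.

4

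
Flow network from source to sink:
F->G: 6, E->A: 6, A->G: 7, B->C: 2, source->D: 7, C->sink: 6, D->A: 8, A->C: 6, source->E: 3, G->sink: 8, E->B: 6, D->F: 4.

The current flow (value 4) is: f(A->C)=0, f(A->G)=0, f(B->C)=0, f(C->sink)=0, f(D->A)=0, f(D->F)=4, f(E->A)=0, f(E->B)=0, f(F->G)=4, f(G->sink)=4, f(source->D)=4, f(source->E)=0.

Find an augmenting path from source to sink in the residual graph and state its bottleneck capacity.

Residual along source->D->A->G->sink: source->D: 3, D->A: 8, A->G: 7, G->sink: 4.
Bottleneck = min = 3.

source->D->A->G->sink, bottleneck 3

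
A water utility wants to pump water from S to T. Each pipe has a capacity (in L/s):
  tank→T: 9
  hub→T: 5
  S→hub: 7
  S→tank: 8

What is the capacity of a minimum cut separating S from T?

Max flow = 13 (via 2 augmenting paths).
In the residual at optimum, the set reachable from S is {S, hub}.
Cut edges: S→tank (cap 8), hub→T (cap 5). Sum = 13.

13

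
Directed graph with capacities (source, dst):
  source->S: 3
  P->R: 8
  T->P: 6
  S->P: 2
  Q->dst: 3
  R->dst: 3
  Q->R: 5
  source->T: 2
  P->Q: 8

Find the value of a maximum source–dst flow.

4

Augment source->S->P->Q->dst: bottleneck 2. Total 2.
Augment source->T->P->Q->dst: bottleneck 1. Total 3.
Augment source->T->P->R->dst: bottleneck 1. Total 4.
No augmenting path remains in the residual graph.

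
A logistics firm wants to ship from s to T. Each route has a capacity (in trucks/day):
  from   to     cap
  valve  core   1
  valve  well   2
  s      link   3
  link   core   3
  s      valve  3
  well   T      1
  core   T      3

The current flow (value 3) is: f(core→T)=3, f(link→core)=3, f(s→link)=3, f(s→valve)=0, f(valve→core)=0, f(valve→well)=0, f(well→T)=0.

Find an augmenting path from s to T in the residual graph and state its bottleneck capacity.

s→valve→well→T, bottleneck 1

Residual along s→valve→well→T: s→valve: 3, valve→well: 2, well→T: 1.
Bottleneck = min = 1.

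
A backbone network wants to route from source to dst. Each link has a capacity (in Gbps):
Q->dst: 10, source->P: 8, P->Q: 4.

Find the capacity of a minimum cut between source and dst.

4

Max flow = 4 (via 1 augmenting path).
In the residual at optimum, the set reachable from source is {P, source}.
Cut edges: P->Q (cap 4). Sum = 4.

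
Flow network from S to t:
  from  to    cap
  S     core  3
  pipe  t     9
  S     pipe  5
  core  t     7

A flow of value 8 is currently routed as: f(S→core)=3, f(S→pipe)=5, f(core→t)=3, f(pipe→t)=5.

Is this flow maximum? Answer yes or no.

Residual reachable from S: {S}; t is not reachable.
Saturated cut: S→core, S→pipe with total capacity 8 = current flow value. Flow is maximum.

Yes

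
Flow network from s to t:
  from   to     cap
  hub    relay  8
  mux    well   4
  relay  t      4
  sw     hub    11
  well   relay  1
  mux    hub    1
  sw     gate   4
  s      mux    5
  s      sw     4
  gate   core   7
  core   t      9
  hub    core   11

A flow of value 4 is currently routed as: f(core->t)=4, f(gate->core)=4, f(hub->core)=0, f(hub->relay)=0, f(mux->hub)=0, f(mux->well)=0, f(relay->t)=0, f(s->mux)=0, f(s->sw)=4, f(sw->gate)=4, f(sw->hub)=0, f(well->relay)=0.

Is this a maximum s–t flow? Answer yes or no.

No

Residual path s->mux->hub->core->t has bottleneck 1 > 0.
Pushing 1 along it raises the flow to 5, so the given flow is not maximum.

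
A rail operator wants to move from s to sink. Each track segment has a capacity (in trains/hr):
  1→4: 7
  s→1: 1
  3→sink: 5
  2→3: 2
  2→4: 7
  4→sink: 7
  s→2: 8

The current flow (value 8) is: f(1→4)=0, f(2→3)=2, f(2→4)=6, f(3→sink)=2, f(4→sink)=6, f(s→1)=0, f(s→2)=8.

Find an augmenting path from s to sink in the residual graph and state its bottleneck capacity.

s→1→4→sink, bottleneck 1

Residual along s→1→4→sink: s→1: 1, 1→4: 7, 4→sink: 1.
Bottleneck = min = 1.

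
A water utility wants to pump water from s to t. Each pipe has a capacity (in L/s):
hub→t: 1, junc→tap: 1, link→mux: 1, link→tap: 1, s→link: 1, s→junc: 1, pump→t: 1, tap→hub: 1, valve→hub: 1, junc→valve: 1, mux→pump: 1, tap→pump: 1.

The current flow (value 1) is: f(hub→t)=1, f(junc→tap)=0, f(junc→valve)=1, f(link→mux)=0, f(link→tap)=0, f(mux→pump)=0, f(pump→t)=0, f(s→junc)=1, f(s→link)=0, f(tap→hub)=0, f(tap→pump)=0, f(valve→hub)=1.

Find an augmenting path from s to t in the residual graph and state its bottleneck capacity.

Residual along s→link→tap→pump→t: s→link: 1, link→tap: 1, tap→pump: 1, pump→t: 1.
Bottleneck = min = 1.

s→link→tap→pump→t, bottleneck 1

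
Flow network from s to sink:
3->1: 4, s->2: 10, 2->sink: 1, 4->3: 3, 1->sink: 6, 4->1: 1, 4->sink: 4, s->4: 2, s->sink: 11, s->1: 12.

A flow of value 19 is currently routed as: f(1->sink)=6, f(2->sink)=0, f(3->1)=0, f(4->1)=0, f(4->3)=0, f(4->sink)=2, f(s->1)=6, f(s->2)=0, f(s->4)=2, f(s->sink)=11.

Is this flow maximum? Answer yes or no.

Residual path s->2->sink has bottleneck 1 > 0.
Pushing 1 along it raises the flow to 20, so the given flow is not maximum.

No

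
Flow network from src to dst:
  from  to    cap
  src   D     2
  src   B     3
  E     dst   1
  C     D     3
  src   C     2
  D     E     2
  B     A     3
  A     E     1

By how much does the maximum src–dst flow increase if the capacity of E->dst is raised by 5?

Original max flow = 1.
After raising cap(E->dst), augmenting paths through that edge carry 2 more units.
New max flow = 3. Increase = 2.

2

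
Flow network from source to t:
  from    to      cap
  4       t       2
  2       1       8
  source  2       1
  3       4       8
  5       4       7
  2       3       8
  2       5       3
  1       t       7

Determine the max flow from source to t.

1

Augment source→2→1→t: bottleneck 1. Total 1.
No augmenting path remains in the residual graph.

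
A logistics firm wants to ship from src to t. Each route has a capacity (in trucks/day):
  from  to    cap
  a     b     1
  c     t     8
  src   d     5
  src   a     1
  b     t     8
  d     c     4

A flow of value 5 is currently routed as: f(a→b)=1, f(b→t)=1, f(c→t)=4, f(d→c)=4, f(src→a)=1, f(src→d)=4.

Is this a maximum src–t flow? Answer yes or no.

Yes

Residual reachable from src: {d, src}; t is not reachable.
Saturated cut: d→c, src→a with total capacity 5 = current flow value. Flow is maximum.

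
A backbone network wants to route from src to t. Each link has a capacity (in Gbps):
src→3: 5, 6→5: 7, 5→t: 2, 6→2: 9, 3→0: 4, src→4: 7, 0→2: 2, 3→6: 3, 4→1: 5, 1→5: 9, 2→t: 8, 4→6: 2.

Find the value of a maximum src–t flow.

Augment src→4→1→5→t: bottleneck 2. Total 2.
Augment src→4→6→2→t: bottleneck 2. Total 4.
Augment src→3→6→2→t: bottleneck 3. Total 7.
Augment src→3→0→2→t: bottleneck 2. Total 9.
No augmenting path remains in the residual graph.

9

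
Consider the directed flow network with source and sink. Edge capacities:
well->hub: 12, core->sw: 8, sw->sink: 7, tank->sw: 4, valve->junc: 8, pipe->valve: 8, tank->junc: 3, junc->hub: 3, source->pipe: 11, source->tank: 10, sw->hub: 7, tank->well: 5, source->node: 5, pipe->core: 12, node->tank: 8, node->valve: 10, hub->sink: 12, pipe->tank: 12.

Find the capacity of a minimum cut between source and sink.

19

Max flow = 19 (via 6 augmenting paths).
In the residual at optimum, the set reachable from source is {core, hub, junc, node, pipe, source, sw, tank, valve, well}.
Cut edges: sw->sink (cap 7), hub->sink (cap 12). Sum = 19.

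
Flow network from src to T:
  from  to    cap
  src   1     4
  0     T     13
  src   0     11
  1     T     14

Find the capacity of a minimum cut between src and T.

15

Max flow = 15 (via 2 augmenting paths).
In the residual at optimum, the set reachable from src is {src}.
Cut edges: src->1 (cap 4), src->0 (cap 11). Sum = 15.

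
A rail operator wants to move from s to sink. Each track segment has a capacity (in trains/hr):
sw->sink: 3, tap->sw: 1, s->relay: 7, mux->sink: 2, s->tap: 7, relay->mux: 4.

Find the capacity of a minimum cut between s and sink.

3

Max flow = 3 (via 2 augmenting paths).
In the residual at optimum, the set reachable from s is {mux, relay, s, tap}.
Cut edges: tap->sw (cap 1), mux->sink (cap 2). Sum = 3.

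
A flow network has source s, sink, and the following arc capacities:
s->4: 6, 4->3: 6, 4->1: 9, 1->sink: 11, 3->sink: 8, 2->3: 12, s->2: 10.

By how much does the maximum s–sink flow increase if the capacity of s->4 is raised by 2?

2

Original max flow = 14.
After raising cap(s->4), augmenting paths through that edge carry 2 more units.
New max flow = 16. Increase = 2.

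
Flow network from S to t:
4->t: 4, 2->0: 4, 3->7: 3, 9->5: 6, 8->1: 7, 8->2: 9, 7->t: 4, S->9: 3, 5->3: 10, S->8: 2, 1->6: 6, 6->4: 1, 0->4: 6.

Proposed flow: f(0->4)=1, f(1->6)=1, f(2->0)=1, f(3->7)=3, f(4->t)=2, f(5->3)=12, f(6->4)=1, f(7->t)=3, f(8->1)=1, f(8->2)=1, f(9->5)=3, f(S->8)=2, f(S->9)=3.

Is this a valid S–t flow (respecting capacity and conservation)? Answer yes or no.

Capacity violated on 5->3: flow 12 > capacity 10.

No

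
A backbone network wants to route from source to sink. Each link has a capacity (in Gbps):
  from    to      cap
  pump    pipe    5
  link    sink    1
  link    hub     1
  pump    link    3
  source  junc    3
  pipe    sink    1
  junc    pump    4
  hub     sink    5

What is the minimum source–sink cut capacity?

Max flow = 3 (via 3 augmenting paths).
In the residual at optimum, the set reachable from source is {source}.
Cut edges: source→junc (cap 3). Sum = 3.

3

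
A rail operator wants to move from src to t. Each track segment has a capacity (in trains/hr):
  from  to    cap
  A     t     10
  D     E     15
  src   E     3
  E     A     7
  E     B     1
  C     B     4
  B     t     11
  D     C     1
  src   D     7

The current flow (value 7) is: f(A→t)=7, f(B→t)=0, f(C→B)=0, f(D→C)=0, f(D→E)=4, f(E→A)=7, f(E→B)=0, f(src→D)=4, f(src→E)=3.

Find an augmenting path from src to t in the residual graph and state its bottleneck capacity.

Residual along src→D→E→B→t: src→D: 3, D→E: 11, E→B: 1, B→t: 11.
Bottleneck = min = 1.

src→D→E→B→t, bottleneck 1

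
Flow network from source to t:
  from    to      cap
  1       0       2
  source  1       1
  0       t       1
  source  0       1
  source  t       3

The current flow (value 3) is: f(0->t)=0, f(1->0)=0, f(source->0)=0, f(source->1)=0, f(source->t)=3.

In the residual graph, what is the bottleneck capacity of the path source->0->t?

1

Residual capacities along the path: source->0: 1, 0->t: 1.
Minimum is 1.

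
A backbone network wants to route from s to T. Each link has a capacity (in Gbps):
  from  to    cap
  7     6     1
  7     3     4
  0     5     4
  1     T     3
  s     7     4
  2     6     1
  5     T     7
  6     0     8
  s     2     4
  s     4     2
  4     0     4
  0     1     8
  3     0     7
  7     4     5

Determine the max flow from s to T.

7

Augment s→4→0→5→T: bottleneck 2. Total 2.
Augment s→2→6→0→5→T: bottleneck 1. Total 3.
Augment s→7→4→0→5→T: bottleneck 1. Total 4.
Augment s→7→4→0→1→T: bottleneck 1. Total 5.
Augment s→7→6→0→1→T: bottleneck 1. Total 6.
Augment s→7→3→0→1→T: bottleneck 1. Total 7.
No augmenting path remains in the residual graph.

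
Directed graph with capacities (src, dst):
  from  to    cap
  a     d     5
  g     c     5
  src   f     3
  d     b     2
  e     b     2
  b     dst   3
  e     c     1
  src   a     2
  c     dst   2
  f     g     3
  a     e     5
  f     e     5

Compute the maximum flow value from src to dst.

Augment src→a→d→b→dst: bottleneck 2. Total 2.
Augment src→f→e→b→dst: bottleneck 1. Total 3.
Augment src→f→e→c→dst: bottleneck 1. Total 4.
Augment src→f→g→c→dst: bottleneck 1. Total 5.
No augmenting path remains in the residual graph.

5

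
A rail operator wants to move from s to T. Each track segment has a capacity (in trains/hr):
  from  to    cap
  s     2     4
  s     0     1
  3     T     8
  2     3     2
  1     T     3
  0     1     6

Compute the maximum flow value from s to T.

3

Augment s→2→3→T: bottleneck 2. Total 2.
Augment s→0→1→T: bottleneck 1. Total 3.
No augmenting path remains in the residual graph.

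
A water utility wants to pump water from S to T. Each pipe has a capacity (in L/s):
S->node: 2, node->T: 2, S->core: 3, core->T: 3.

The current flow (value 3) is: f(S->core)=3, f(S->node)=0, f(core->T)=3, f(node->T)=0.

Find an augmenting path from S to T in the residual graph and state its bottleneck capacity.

Residual along S->node->T: S->node: 2, node->T: 2.
Bottleneck = min = 2.

S->node->T, bottleneck 2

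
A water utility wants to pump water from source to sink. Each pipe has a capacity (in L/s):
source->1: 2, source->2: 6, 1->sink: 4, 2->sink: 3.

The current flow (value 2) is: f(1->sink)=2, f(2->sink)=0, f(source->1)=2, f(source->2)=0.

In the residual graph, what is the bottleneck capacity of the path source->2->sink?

3

Residual capacities along the path: source->2: 6, 2->sink: 3.
Minimum is 3.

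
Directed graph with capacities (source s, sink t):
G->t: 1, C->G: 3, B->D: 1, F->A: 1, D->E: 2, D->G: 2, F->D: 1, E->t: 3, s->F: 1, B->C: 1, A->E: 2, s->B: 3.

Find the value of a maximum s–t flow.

Augment s->F->A->E->t: bottleneck 1. Total 1.
Augment s->B->D->E->t: bottleneck 1. Total 2.
Augment s->B->C->G->t: bottleneck 1. Total 3.
No augmenting path remains in the residual graph.

3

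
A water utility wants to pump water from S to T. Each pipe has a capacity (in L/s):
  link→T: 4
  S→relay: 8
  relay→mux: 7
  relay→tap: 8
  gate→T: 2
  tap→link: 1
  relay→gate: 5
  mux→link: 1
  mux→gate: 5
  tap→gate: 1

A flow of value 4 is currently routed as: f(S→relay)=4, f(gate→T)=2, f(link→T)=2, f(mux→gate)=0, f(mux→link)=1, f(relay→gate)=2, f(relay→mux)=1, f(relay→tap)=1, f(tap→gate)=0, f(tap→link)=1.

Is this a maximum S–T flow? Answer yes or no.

Yes

Residual reachable from S: {S, gate, mux, relay, tap}; T is not reachable.
Saturated cut: tap→link, mux→link, gate→T with total capacity 4 = current flow value. Flow is maximum.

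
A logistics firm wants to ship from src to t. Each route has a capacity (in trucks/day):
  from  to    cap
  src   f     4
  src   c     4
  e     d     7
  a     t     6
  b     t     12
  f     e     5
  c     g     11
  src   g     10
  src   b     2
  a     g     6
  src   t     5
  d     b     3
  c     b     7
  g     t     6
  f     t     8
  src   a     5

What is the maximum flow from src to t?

26

Augment src->t: bottleneck 5. Total 5.
Augment src->f->t: bottleneck 4. Total 9.
Augment src->a->t: bottleneck 5. Total 14.
Augment src->b->t: bottleneck 2. Total 16.
Augment src->g->t: bottleneck 6. Total 22.
Augment src->c->b->t: bottleneck 4. Total 26.
No augmenting path remains in the residual graph.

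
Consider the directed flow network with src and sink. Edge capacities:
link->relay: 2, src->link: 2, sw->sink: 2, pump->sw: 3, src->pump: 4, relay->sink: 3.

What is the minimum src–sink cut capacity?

Max flow = 4 (via 2 augmenting paths).
In the residual at optimum, the set reachable from src is {pump, src, sw}.
Cut edges: src->link (cap 2), sw->sink (cap 2). Sum = 4.

4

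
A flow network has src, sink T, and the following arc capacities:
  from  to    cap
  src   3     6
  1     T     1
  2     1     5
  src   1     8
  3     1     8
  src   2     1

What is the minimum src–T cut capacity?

Max flow = 1 (via 1 augmenting path).
In the residual at optimum, the set reachable from src is {1, 2, 3, src}.
Cut edges: 1→T (cap 1). Sum = 1.

1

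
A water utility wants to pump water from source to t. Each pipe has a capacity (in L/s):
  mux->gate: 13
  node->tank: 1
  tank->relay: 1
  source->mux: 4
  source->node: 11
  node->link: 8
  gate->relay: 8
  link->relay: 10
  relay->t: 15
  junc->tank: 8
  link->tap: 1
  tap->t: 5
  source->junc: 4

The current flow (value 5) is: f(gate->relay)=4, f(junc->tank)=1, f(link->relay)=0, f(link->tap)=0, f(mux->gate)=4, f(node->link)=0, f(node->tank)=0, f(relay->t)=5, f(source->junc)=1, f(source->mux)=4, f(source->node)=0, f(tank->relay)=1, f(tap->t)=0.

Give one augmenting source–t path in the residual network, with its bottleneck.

source->node->link->relay->t, bottleneck 8

Residual along source->node->link->relay->t: source->node: 11, node->link: 8, link->relay: 10, relay->t: 10.
Bottleneck = min = 8.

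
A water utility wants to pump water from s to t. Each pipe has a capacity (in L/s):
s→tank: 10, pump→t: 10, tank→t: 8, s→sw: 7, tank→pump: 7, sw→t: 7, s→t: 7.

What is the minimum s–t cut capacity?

24

Max flow = 24 (via 4 augmenting paths).
In the residual at optimum, the set reachable from s is {s}.
Cut edges: s→tank (cap 10), s→sw (cap 7), s→t (cap 7). Sum = 24.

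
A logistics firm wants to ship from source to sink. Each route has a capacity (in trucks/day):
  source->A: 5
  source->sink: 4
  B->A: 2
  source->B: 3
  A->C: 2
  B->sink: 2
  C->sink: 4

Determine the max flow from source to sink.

Augment source->sink: bottleneck 4. Total 4.
Augment source->B->sink: bottleneck 2. Total 6.
Augment source->A->C->sink: bottleneck 2. Total 8.
No augmenting path remains in the residual graph.

8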